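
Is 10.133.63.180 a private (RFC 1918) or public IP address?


RFC 1918 private ranges:
  10.0.0.0/8 (10.0.0.0 - 10.255.255.255)
  172.16.0.0/12 (172.16.0.0 - 172.31.255.255)
  192.168.0.0/16 (192.168.0.0 - 192.168.255.255)
Private (in 10.0.0.0/8)


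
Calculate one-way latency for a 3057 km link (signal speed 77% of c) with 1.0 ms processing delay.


Speed = 0.77 * 3e5 km/s = 231000 km/s
Propagation delay = 3057 / 231000 = 0.0132 s = 13.2338 ms
Processing delay = 1.0 ms
Total one-way latency = 14.2338 ms


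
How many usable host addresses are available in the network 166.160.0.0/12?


Host bits = 32 - 12 = 20
Total addresses = 2^20 = 1048576
Usable = total - 2 (network and broadcast)
Usable hosts: 1048574


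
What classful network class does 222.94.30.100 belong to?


First octet: 222
Binary: 11011110
110xxxxx -> Class C (192-223)
Class C, default mask 255.255.255.0 (/24)


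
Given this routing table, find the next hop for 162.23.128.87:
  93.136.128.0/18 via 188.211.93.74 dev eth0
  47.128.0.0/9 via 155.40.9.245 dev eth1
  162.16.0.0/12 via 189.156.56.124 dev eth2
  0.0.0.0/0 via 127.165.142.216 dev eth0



Longest prefix match for 162.23.128.87:
  /18 93.136.128.0: no
  /9 47.128.0.0: no
  /12 162.16.0.0: MATCH
  /0 0.0.0.0: MATCH
Selected: next-hop 189.156.56.124 via eth2 (matched /12)


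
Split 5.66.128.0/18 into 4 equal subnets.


New prefix = 18 + 2 = 20
Each subnet has 4096 addresses
  5.66.128.0/20
  5.66.144.0/20
  5.66.160.0/20
  5.66.176.0/20
Subnets: 5.66.128.0/20, 5.66.144.0/20, 5.66.160.0/20, 5.66.176.0/20


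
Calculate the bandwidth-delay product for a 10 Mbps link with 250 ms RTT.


BDP = bandwidth * RTT
= 10 Mbps * 250 ms
= 10 * 1e6 * 250 / 1000 bits
= 2500000 bits
= 312500 bytes
= 305.1758 KB
BDP = 2500000 bits (312500 bytes)


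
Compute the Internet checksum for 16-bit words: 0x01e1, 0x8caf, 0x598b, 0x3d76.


Sum all words (with carry folding):
+ 0x01e1 = 0x01e1
+ 0x8caf = 0x8e90
+ 0x598b = 0xe81b
+ 0x3d76 = 0x2592
One's complement: ~0x2592
Checksum = 0xda6d


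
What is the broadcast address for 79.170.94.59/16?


Network: 79.170.0.0/16
Host bits = 16
Set all host bits to 1:
Broadcast: 79.170.255.255


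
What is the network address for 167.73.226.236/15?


IP:   10100111.01001001.11100010.11101100
Mask: 11111111.11111110.00000000.00000000
AND operation:
Net:  10100111.01001000.00000000.00000000
Network: 167.72.0.0/15


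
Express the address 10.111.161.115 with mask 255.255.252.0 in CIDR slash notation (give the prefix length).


Binary: 11111111.11111111.11111100.00000000
Count leading 1s
Prefix: /22


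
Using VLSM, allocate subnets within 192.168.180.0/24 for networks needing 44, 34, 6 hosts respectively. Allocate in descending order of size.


44 hosts -> /26 (62 usable): 192.168.180.0/26
34 hosts -> /26 (62 usable): 192.168.180.64/26
6 hosts -> /29 (6 usable): 192.168.180.128/29
Allocation: 192.168.180.0/26 (44 hosts, 62 usable); 192.168.180.64/26 (34 hosts, 62 usable); 192.168.180.128/29 (6 hosts, 6 usable)


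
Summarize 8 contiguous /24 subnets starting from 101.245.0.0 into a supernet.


Original prefix: /24
Number of subnets: 8 = 2^3
New prefix = 24 - 3 = 21
Supernet: 101.245.0.0/21


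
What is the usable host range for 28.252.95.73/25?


Network: 28.252.95.0
Broadcast: 28.252.95.127
First usable = network + 1
Last usable = broadcast - 1
Range: 28.252.95.1 to 28.252.95.126


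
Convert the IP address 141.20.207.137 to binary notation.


141 = 10001101
20 = 00010100
207 = 11001111
137 = 10001001
Binary: 10001101.00010100.11001111.10001001


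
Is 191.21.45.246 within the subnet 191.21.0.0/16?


Subnet network: 191.21.0.0
Test IP AND mask: 191.21.0.0
Yes, 191.21.45.246 is in 191.21.0.0/16


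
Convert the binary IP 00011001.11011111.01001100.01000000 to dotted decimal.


00011001 = 25
11011111 = 223
01001100 = 76
01000000 = 64
IP: 25.223.76.64


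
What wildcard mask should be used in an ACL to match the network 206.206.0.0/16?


Subnet mask: 255.255.0.0
Wildcard = 255.255.255.255 - subnet mask
255 - 255 = 0
255 - 255 = 0
255 - 0 = 255
255 - 0 = 255
Wildcard: 0.0.255.255


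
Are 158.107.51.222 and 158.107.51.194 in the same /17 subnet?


Mask: 255.255.128.0
158.107.51.222 AND mask = 158.107.0.0
158.107.51.194 AND mask = 158.107.0.0
Yes, same subnet (158.107.0.0)


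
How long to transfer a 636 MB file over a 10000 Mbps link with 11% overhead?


Effective throughput = 10000 * (1 - 11/100) = 8900 Mbps
File size in Mb = 636 * 8 = 5088 Mb
Time = 5088 / 8900
Time = 0.5717 seconds


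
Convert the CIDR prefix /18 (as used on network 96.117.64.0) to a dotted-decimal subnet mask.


/18 means 18 network bits, 14 host bits
Binary: 11111111111111111100000000000000
Mask: 255.255.192.0


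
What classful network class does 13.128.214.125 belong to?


First octet: 13
Binary: 00001101
0xxxxxxx -> Class A (1-126)
Class A, default mask 255.0.0.0 (/8)


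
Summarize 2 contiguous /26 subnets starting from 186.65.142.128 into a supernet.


Original prefix: /26
Number of subnets: 2 = 2^1
New prefix = 26 - 1 = 25
Supernet: 186.65.142.128/25


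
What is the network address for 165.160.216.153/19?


IP:   10100101.10100000.11011000.10011001
Mask: 11111111.11111111.11100000.00000000
AND operation:
Net:  10100101.10100000.11000000.00000000
Network: 165.160.192.0/19


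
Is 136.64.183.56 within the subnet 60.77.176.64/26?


Subnet network: 60.77.176.64
Test IP AND mask: 136.64.183.0
No, 136.64.183.56 is not in 60.77.176.64/26


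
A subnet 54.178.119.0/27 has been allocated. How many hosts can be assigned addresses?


Host bits = 32 - 27 = 5
Total addresses = 2^5 = 32
Usable = total - 2 (network and broadcast)
Usable hosts: 30


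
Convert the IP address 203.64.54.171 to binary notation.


203 = 11001011
64 = 01000000
54 = 00110110
171 = 10101011
Binary: 11001011.01000000.00110110.10101011


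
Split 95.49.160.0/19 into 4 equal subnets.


New prefix = 19 + 2 = 21
Each subnet has 2048 addresses
  95.49.160.0/21
  95.49.168.0/21
  95.49.176.0/21
  95.49.184.0/21
Subnets: 95.49.160.0/21, 95.49.168.0/21, 95.49.176.0/21, 95.49.184.0/21


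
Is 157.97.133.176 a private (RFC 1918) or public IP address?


RFC 1918 private ranges:
  10.0.0.0/8 (10.0.0.0 - 10.255.255.255)
  172.16.0.0/12 (172.16.0.0 - 172.31.255.255)
  192.168.0.0/16 (192.168.0.0 - 192.168.255.255)
Public (not in any RFC 1918 range)


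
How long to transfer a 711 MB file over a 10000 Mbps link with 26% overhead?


Effective throughput = 10000 * (1 - 26/100) = 7400 Mbps
File size in Mb = 711 * 8 = 5688 Mb
Time = 5688 / 7400
Time = 0.7686 seconds


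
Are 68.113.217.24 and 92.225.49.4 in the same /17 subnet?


Mask: 255.255.128.0
68.113.217.24 AND mask = 68.113.128.0
92.225.49.4 AND mask = 92.225.0.0
No, different subnets (68.113.128.0 vs 92.225.0.0)


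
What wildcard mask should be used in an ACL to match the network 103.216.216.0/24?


Subnet mask: 255.255.255.0
Wildcard = 255.255.255.255 - subnet mask
255 - 255 = 0
255 - 255 = 0
255 - 255 = 0
255 - 0 = 255
Wildcard: 0.0.0.255


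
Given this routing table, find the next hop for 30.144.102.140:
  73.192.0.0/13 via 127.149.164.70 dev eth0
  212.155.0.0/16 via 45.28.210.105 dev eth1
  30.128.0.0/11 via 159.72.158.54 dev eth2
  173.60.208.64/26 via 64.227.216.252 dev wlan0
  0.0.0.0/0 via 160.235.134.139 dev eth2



Longest prefix match for 30.144.102.140:
  /13 73.192.0.0: no
  /16 212.155.0.0: no
  /11 30.128.0.0: MATCH
  /26 173.60.208.64: no
  /0 0.0.0.0: MATCH
Selected: next-hop 159.72.158.54 via eth2 (matched /11)


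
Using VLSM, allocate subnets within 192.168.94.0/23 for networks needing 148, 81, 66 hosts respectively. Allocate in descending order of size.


148 hosts -> /24 (254 usable): 192.168.94.0/24
81 hosts -> /25 (126 usable): 192.168.95.0/25
66 hosts -> /25 (126 usable): 192.168.95.128/25
Allocation: 192.168.94.0/24 (148 hosts, 254 usable); 192.168.95.0/25 (81 hosts, 126 usable); 192.168.95.128/25 (66 hosts, 126 usable)


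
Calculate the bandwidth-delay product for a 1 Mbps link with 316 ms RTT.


BDP = bandwidth * RTT
= 1 Mbps * 316 ms
= 1 * 1e6 * 316 / 1000 bits
= 316000 bits
= 39500 bytes
= 38.5742 KB
BDP = 316000 bits (39500 bytes)


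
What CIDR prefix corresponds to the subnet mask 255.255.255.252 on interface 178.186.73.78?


Binary: 11111111.11111111.11111111.11111100
Count leading 1s
Prefix: /30


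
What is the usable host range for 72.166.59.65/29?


Network: 72.166.59.64
Broadcast: 72.166.59.71
First usable = network + 1
Last usable = broadcast - 1
Range: 72.166.59.65 to 72.166.59.70


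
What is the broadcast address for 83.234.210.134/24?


Network: 83.234.210.0/24
Host bits = 8
Set all host bits to 1:
Broadcast: 83.234.210.255


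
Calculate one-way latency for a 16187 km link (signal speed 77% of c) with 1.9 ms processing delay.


Speed = 0.77 * 3e5 km/s = 231000 km/s
Propagation delay = 16187 / 231000 = 0.0701 s = 70.0736 ms
Processing delay = 1.9 ms
Total one-way latency = 71.9736 ms


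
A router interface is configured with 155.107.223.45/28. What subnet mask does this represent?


/28 means 28 network bits, 4 host bits
Binary: 11111111111111111111111111110000
Mask: 255.255.255.240


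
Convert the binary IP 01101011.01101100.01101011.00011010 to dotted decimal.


01101011 = 107
01101100 = 108
01101011 = 107
00011010 = 26
IP: 107.108.107.26


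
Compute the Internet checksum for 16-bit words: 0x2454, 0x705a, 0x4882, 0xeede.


Sum all words (with carry folding):
+ 0x2454 = 0x2454
+ 0x705a = 0x94ae
+ 0x4882 = 0xdd30
+ 0xeede = 0xcc0f
One's complement: ~0xcc0f
Checksum = 0x33f0


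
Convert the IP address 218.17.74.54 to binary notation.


218 = 11011010
17 = 00010001
74 = 01001010
54 = 00110110
Binary: 11011010.00010001.01001010.00110110


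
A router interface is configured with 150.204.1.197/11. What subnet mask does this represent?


/11 means 11 network bits, 21 host bits
Binary: 11111111111000000000000000000000
Mask: 255.224.0.0


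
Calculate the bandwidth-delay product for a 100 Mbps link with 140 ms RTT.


BDP = bandwidth * RTT
= 100 Mbps * 140 ms
= 100 * 1e6 * 140 / 1000 bits
= 14000000 bits
= 1750000 bytes
= 1708.9844 KB
BDP = 14000000 bits (1750000 bytes)


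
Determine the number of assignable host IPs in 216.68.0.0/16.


Host bits = 32 - 16 = 16
Total addresses = 2^16 = 65536
Usable = total - 2 (network and broadcast)
Usable hosts: 65534


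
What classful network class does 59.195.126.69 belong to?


First octet: 59
Binary: 00111011
0xxxxxxx -> Class A (1-126)
Class A, default mask 255.0.0.0 (/8)


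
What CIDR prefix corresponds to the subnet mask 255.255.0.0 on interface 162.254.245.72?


Binary: 11111111.11111111.00000000.00000000
Count leading 1s
Prefix: /16


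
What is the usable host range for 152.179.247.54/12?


Network: 152.176.0.0
Broadcast: 152.191.255.255
First usable = network + 1
Last usable = broadcast - 1
Range: 152.176.0.1 to 152.191.255.254


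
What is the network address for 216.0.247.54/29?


IP:   11011000.00000000.11110111.00110110
Mask: 11111111.11111111.11111111.11111000
AND operation:
Net:  11011000.00000000.11110111.00110000
Network: 216.0.247.48/29


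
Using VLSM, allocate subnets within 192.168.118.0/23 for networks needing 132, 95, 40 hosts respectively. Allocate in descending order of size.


132 hosts -> /24 (254 usable): 192.168.118.0/24
95 hosts -> /25 (126 usable): 192.168.119.0/25
40 hosts -> /26 (62 usable): 192.168.119.128/26
Allocation: 192.168.118.0/24 (132 hosts, 254 usable); 192.168.119.0/25 (95 hosts, 126 usable); 192.168.119.128/26 (40 hosts, 62 usable)


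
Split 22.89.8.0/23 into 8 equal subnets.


New prefix = 23 + 3 = 26
Each subnet has 64 addresses
  22.89.8.0/26
  22.89.8.64/26
  22.89.8.128/26
  22.89.8.192/26
  22.89.9.0/26
  22.89.9.64/26
  22.89.9.128/26
  22.89.9.192/26
Subnets: 22.89.8.0/26, 22.89.8.64/26, 22.89.8.128/26, 22.89.8.192/26, 22.89.9.0/26, 22.89.9.64/26, 22.89.9.128/26, 22.89.9.192/26


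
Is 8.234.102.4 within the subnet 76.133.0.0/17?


Subnet network: 76.133.0.0
Test IP AND mask: 8.234.0.0
No, 8.234.102.4 is not in 76.133.0.0/17


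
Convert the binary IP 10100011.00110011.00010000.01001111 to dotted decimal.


10100011 = 163
00110011 = 51
00010000 = 16
01001111 = 79
IP: 163.51.16.79


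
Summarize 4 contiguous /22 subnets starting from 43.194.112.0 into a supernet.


Original prefix: /22
Number of subnets: 4 = 2^2
New prefix = 22 - 2 = 20
Supernet: 43.194.112.0/20


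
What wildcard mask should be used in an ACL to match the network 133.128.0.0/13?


Subnet mask: 255.248.0.0
Wildcard = 255.255.255.255 - subnet mask
255 - 255 = 0
255 - 248 = 7
255 - 0 = 255
255 - 0 = 255
Wildcard: 0.7.255.255


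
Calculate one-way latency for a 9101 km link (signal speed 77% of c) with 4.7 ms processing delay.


Speed = 0.77 * 3e5 km/s = 231000 km/s
Propagation delay = 9101 / 231000 = 0.0394 s = 39.3983 ms
Processing delay = 4.7 ms
Total one-way latency = 44.0983 ms


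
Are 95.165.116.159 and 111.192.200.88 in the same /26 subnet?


Mask: 255.255.255.192
95.165.116.159 AND mask = 95.165.116.128
111.192.200.88 AND mask = 111.192.200.64
No, different subnets (95.165.116.128 vs 111.192.200.64)


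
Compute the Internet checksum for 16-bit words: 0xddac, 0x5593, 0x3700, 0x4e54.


Sum all words (with carry folding):
+ 0xddac = 0xddac
+ 0x5593 = 0x3340
+ 0x3700 = 0x6a40
+ 0x4e54 = 0xb894
One's complement: ~0xb894
Checksum = 0x476b


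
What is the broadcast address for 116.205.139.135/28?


Network: 116.205.139.128/28
Host bits = 4
Set all host bits to 1:
Broadcast: 116.205.139.143


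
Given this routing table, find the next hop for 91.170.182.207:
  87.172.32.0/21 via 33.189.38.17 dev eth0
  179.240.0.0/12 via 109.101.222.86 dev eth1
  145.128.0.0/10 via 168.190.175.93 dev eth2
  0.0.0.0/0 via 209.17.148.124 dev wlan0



Longest prefix match for 91.170.182.207:
  /21 87.172.32.0: no
  /12 179.240.0.0: no
  /10 145.128.0.0: no
  /0 0.0.0.0: MATCH
Selected: next-hop 209.17.148.124 via wlan0 (matched /0)


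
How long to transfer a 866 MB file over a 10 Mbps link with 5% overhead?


Effective throughput = 10 * (1 - 5/100) = 9.5 Mbps
File size in Mb = 866 * 8 = 6928 Mb
Time = 6928 / 9.5
Time = 729.2632 seconds


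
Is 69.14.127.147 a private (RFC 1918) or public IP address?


RFC 1918 private ranges:
  10.0.0.0/8 (10.0.0.0 - 10.255.255.255)
  172.16.0.0/12 (172.16.0.0 - 172.31.255.255)
  192.168.0.0/16 (192.168.0.0 - 192.168.255.255)
Public (not in any RFC 1918 range)


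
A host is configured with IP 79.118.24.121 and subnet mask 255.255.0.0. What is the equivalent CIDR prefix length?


Binary: 11111111.11111111.00000000.00000000
Count leading 1s
Prefix: /16


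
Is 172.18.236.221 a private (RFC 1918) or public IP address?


RFC 1918 private ranges:
  10.0.0.0/8 (10.0.0.0 - 10.255.255.255)
  172.16.0.0/12 (172.16.0.0 - 172.31.255.255)
  192.168.0.0/16 (192.168.0.0 - 192.168.255.255)
Private (in 172.16.0.0/12)


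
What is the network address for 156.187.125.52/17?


IP:   10011100.10111011.01111101.00110100
Mask: 11111111.11111111.10000000.00000000
AND operation:
Net:  10011100.10111011.00000000.00000000
Network: 156.187.0.0/17


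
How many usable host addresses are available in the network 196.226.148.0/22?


Host bits = 32 - 22 = 10
Total addresses = 2^10 = 1024
Usable = total - 2 (network and broadcast)
Usable hosts: 1022


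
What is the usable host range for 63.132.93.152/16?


Network: 63.132.0.0
Broadcast: 63.132.255.255
First usable = network + 1
Last usable = broadcast - 1
Range: 63.132.0.1 to 63.132.255.254


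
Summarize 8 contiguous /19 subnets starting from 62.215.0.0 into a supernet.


Original prefix: /19
Number of subnets: 8 = 2^3
New prefix = 19 - 3 = 16
Supernet: 62.215.0.0/16


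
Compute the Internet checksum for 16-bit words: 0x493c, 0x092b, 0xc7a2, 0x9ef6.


Sum all words (with carry folding):
+ 0x493c = 0x493c
+ 0x092b = 0x5267
+ 0xc7a2 = 0x1a0a
+ 0x9ef6 = 0xb900
One's complement: ~0xb900
Checksum = 0x46ff


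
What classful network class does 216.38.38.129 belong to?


First octet: 216
Binary: 11011000
110xxxxx -> Class C (192-223)
Class C, default mask 255.255.255.0 (/24)


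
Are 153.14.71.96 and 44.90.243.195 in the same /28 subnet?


Mask: 255.255.255.240
153.14.71.96 AND mask = 153.14.71.96
44.90.243.195 AND mask = 44.90.243.192
No, different subnets (153.14.71.96 vs 44.90.243.192)


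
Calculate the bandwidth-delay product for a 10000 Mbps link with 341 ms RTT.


BDP = bandwidth * RTT
= 10000 Mbps * 341 ms
= 10000 * 1e6 * 341 / 1000 bits
= 3410000000 bits
= 426250000 bytes
= 416259.7656 KB
BDP = 3410000000 bits (426250000 bytes)


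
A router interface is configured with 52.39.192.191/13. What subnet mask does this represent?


/13 means 13 network bits, 19 host bits
Binary: 11111111111110000000000000000000
Mask: 255.248.0.0


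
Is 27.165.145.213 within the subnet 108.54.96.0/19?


Subnet network: 108.54.96.0
Test IP AND mask: 27.165.128.0
No, 27.165.145.213 is not in 108.54.96.0/19


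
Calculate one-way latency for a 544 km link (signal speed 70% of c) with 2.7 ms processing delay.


Speed = 0.7 * 3e5 km/s = 210000 km/s
Propagation delay = 544 / 210000 = 0.0026 s = 2.5905 ms
Processing delay = 2.7 ms
Total one-way latency = 5.2905 ms


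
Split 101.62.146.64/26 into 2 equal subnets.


New prefix = 26 + 1 = 27
Each subnet has 32 addresses
  101.62.146.64/27
  101.62.146.96/27
Subnets: 101.62.146.64/27, 101.62.146.96/27


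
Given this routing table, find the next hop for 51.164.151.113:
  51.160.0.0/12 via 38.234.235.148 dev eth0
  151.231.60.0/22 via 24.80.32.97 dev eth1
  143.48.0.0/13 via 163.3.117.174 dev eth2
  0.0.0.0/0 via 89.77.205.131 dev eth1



Longest prefix match for 51.164.151.113:
  /12 51.160.0.0: MATCH
  /22 151.231.60.0: no
  /13 143.48.0.0: no
  /0 0.0.0.0: MATCH
Selected: next-hop 38.234.235.148 via eth0 (matched /12)


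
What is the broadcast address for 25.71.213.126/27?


Network: 25.71.213.96/27
Host bits = 5
Set all host bits to 1:
Broadcast: 25.71.213.127


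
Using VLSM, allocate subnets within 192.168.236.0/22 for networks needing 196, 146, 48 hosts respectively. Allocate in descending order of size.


196 hosts -> /24 (254 usable): 192.168.236.0/24
146 hosts -> /24 (254 usable): 192.168.237.0/24
48 hosts -> /26 (62 usable): 192.168.238.0/26
Allocation: 192.168.236.0/24 (196 hosts, 254 usable); 192.168.237.0/24 (146 hosts, 254 usable); 192.168.238.0/26 (48 hosts, 62 usable)


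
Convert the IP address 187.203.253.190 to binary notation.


187 = 10111011
203 = 11001011
253 = 11111101
190 = 10111110
Binary: 10111011.11001011.11111101.10111110


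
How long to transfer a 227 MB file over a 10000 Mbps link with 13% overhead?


Effective throughput = 10000 * (1 - 13/100) = 8700 Mbps
File size in Mb = 227 * 8 = 1816 Mb
Time = 1816 / 8700
Time = 0.2087 seconds


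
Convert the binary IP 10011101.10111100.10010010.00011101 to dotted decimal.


10011101 = 157
10111100 = 188
10010010 = 146
00011101 = 29
IP: 157.188.146.29


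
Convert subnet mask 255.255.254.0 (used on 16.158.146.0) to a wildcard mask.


Subnet mask: 255.255.254.0
Wildcard = 255.255.255.255 - subnet mask
255 - 255 = 0
255 - 255 = 0
255 - 254 = 1
255 - 0 = 255
Wildcard: 0.0.1.255


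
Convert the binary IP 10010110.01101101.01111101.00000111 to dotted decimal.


10010110 = 150
01101101 = 109
01111101 = 125
00000111 = 7
IP: 150.109.125.7


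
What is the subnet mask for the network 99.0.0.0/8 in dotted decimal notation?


/8 means 8 network bits, 24 host bits
Binary: 11111111000000000000000000000000
Mask: 255.0.0.0


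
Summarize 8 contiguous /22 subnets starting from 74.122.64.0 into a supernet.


Original prefix: /22
Number of subnets: 8 = 2^3
New prefix = 22 - 3 = 19
Supernet: 74.122.64.0/19


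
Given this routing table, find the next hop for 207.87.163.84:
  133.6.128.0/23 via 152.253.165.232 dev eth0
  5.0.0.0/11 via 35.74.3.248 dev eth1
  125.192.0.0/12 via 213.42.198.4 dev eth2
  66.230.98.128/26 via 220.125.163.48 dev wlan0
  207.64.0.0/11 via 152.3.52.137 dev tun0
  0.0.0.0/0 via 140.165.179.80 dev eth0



Longest prefix match for 207.87.163.84:
  /23 133.6.128.0: no
  /11 5.0.0.0: no
  /12 125.192.0.0: no
  /26 66.230.98.128: no
  /11 207.64.0.0: MATCH
  /0 0.0.0.0: MATCH
Selected: next-hop 152.3.52.137 via tun0 (matched /11)


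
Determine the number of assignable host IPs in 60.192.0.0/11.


Host bits = 32 - 11 = 21
Total addresses = 2^21 = 2097152
Usable = total - 2 (network and broadcast)
Usable hosts: 2097150


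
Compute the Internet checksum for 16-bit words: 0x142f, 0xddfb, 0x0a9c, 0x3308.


Sum all words (with carry folding):
+ 0x142f = 0x142f
+ 0xddfb = 0xf22a
+ 0x0a9c = 0xfcc6
+ 0x3308 = 0x2fcf
One's complement: ~0x2fcf
Checksum = 0xd030


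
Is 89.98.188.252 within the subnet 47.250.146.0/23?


Subnet network: 47.250.146.0
Test IP AND mask: 89.98.188.0
No, 89.98.188.252 is not in 47.250.146.0/23


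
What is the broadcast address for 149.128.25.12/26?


Network: 149.128.25.0/26
Host bits = 6
Set all host bits to 1:
Broadcast: 149.128.25.63


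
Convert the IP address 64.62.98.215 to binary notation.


64 = 01000000
62 = 00111110
98 = 01100010
215 = 11010111
Binary: 01000000.00111110.01100010.11010111


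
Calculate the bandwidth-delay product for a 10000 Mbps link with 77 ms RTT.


BDP = bandwidth * RTT
= 10000 Mbps * 77 ms
= 10000 * 1e6 * 77 / 1000 bits
= 770000000 bits
= 96250000 bytes
= 93994.1406 KB
BDP = 770000000 bits (96250000 bytes)


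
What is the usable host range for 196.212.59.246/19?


Network: 196.212.32.0
Broadcast: 196.212.63.255
First usable = network + 1
Last usable = broadcast - 1
Range: 196.212.32.1 to 196.212.63.254


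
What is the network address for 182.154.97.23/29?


IP:   10110110.10011010.01100001.00010111
Mask: 11111111.11111111.11111111.11111000
AND operation:
Net:  10110110.10011010.01100001.00010000
Network: 182.154.97.16/29


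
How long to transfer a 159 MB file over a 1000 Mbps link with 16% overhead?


Effective throughput = 1000 * (1 - 16/100) = 840 Mbps
File size in Mb = 159 * 8 = 1272 Mb
Time = 1272 / 840
Time = 1.5143 seconds


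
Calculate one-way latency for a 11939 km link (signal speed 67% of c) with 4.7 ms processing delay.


Speed = 0.67 * 3e5 km/s = 201000 km/s
Propagation delay = 11939 / 201000 = 0.0594 s = 59.398 ms
Processing delay = 4.7 ms
Total one-way latency = 64.098 ms


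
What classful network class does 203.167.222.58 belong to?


First octet: 203
Binary: 11001011
110xxxxx -> Class C (192-223)
Class C, default mask 255.255.255.0 (/24)


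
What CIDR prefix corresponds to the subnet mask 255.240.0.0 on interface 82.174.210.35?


Binary: 11111111.11110000.00000000.00000000
Count leading 1s
Prefix: /12


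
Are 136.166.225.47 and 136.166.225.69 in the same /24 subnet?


Mask: 255.255.255.0
136.166.225.47 AND mask = 136.166.225.0
136.166.225.69 AND mask = 136.166.225.0
Yes, same subnet (136.166.225.0)


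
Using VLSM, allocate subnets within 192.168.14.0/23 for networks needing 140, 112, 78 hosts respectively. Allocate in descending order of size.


140 hosts -> /24 (254 usable): 192.168.14.0/24
112 hosts -> /25 (126 usable): 192.168.15.0/25
78 hosts -> /25 (126 usable): 192.168.15.128/25
Allocation: 192.168.14.0/24 (140 hosts, 254 usable); 192.168.15.0/25 (112 hosts, 126 usable); 192.168.15.128/25 (78 hosts, 126 usable)


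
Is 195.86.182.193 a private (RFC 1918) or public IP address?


RFC 1918 private ranges:
  10.0.0.0/8 (10.0.0.0 - 10.255.255.255)
  172.16.0.0/12 (172.16.0.0 - 172.31.255.255)
  192.168.0.0/16 (192.168.0.0 - 192.168.255.255)
Public (not in any RFC 1918 range)


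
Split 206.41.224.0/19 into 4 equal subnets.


New prefix = 19 + 2 = 21
Each subnet has 2048 addresses
  206.41.224.0/21
  206.41.232.0/21
  206.41.240.0/21
  206.41.248.0/21
Subnets: 206.41.224.0/21, 206.41.232.0/21, 206.41.240.0/21, 206.41.248.0/21


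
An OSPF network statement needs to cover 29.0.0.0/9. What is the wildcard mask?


Subnet mask: 255.128.0.0
Wildcard = 255.255.255.255 - subnet mask
255 - 255 = 0
255 - 128 = 127
255 - 0 = 255
255 - 0 = 255
Wildcard: 0.127.255.255


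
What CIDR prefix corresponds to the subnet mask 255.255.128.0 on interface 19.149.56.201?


Binary: 11111111.11111111.10000000.00000000
Count leading 1s
Prefix: /17


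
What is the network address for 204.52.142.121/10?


IP:   11001100.00110100.10001110.01111001
Mask: 11111111.11000000.00000000.00000000
AND operation:
Net:  11001100.00000000.00000000.00000000
Network: 204.0.0.0/10


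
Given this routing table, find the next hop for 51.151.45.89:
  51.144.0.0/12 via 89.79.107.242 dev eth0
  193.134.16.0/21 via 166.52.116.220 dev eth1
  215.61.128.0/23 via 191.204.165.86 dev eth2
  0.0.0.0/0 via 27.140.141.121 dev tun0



Longest prefix match for 51.151.45.89:
  /12 51.144.0.0: MATCH
  /21 193.134.16.0: no
  /23 215.61.128.0: no
  /0 0.0.0.0: MATCH
Selected: next-hop 89.79.107.242 via eth0 (matched /12)


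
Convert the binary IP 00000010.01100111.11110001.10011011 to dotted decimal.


00000010 = 2
01100111 = 103
11110001 = 241
10011011 = 155
IP: 2.103.241.155


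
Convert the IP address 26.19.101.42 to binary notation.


26 = 00011010
19 = 00010011
101 = 01100101
42 = 00101010
Binary: 00011010.00010011.01100101.00101010


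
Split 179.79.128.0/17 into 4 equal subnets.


New prefix = 17 + 2 = 19
Each subnet has 8192 addresses
  179.79.128.0/19
  179.79.160.0/19
  179.79.192.0/19
  179.79.224.0/19
Subnets: 179.79.128.0/19, 179.79.160.0/19, 179.79.192.0/19, 179.79.224.0/19


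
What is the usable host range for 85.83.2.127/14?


Network: 85.80.0.0
Broadcast: 85.83.255.255
First usable = network + 1
Last usable = broadcast - 1
Range: 85.80.0.1 to 85.83.255.254


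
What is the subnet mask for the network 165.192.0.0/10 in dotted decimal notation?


/10 means 10 network bits, 22 host bits
Binary: 11111111110000000000000000000000
Mask: 255.192.0.0


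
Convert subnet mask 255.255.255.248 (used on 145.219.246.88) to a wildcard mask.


Subnet mask: 255.255.255.248
Wildcard = 255.255.255.255 - subnet mask
255 - 255 = 0
255 - 255 = 0
255 - 255 = 0
255 - 248 = 7
Wildcard: 0.0.0.7


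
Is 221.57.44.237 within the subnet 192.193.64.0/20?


Subnet network: 192.193.64.0
Test IP AND mask: 221.57.32.0
No, 221.57.44.237 is not in 192.193.64.0/20


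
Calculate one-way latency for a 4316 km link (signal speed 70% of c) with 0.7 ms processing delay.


Speed = 0.7 * 3e5 km/s = 210000 km/s
Propagation delay = 4316 / 210000 = 0.0206 s = 20.5524 ms
Processing delay = 0.7 ms
Total one-way latency = 21.2524 ms


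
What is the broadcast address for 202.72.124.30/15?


Network: 202.72.0.0/15
Host bits = 17
Set all host bits to 1:
Broadcast: 202.73.255.255


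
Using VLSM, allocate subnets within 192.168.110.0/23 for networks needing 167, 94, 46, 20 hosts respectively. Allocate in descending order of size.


167 hosts -> /24 (254 usable): 192.168.110.0/24
94 hosts -> /25 (126 usable): 192.168.111.0/25
46 hosts -> /26 (62 usable): 192.168.111.128/26
20 hosts -> /27 (30 usable): 192.168.111.192/27
Allocation: 192.168.110.0/24 (167 hosts, 254 usable); 192.168.111.0/25 (94 hosts, 126 usable); 192.168.111.128/26 (46 hosts, 62 usable); 192.168.111.192/27 (20 hosts, 30 usable)


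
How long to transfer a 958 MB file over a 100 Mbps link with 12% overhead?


Effective throughput = 100 * (1 - 12/100) = 88 Mbps
File size in Mb = 958 * 8 = 7664 Mb
Time = 7664 / 88
Time = 87.0909 seconds


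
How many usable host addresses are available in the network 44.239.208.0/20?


Host bits = 32 - 20 = 12
Total addresses = 2^12 = 4096
Usable = total - 2 (network and broadcast)
Usable hosts: 4094


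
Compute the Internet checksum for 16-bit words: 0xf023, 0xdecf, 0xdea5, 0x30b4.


Sum all words (with carry folding):
+ 0xf023 = 0xf023
+ 0xdecf = 0xcef3
+ 0xdea5 = 0xad99
+ 0x30b4 = 0xde4d
One's complement: ~0xde4d
Checksum = 0x21b2


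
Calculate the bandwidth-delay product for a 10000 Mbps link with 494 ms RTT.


BDP = bandwidth * RTT
= 10000 Mbps * 494 ms
= 10000 * 1e6 * 494 / 1000 bits
= 4940000000 bits
= 617500000 bytes
= 603027.3438 KB
BDP = 4940000000 bits (617500000 bytes)


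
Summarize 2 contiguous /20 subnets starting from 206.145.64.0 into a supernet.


Original prefix: /20
Number of subnets: 2 = 2^1
New prefix = 20 - 1 = 19
Supernet: 206.145.64.0/19


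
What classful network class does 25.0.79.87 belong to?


First octet: 25
Binary: 00011001
0xxxxxxx -> Class A (1-126)
Class A, default mask 255.0.0.0 (/8)


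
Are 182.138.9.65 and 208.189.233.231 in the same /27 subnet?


Mask: 255.255.255.224
182.138.9.65 AND mask = 182.138.9.64
208.189.233.231 AND mask = 208.189.233.224
No, different subnets (182.138.9.64 vs 208.189.233.224)


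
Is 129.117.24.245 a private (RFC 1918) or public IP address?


RFC 1918 private ranges:
  10.0.0.0/8 (10.0.0.0 - 10.255.255.255)
  172.16.0.0/12 (172.16.0.0 - 172.31.255.255)
  192.168.0.0/16 (192.168.0.0 - 192.168.255.255)
Public (not in any RFC 1918 range)


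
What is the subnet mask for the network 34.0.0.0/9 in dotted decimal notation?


/9 means 9 network bits, 23 host bits
Binary: 11111111100000000000000000000000
Mask: 255.128.0.0


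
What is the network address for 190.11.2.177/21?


IP:   10111110.00001011.00000010.10110001
Mask: 11111111.11111111.11111000.00000000
AND operation:
Net:  10111110.00001011.00000000.00000000
Network: 190.11.0.0/21


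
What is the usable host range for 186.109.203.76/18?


Network: 186.109.192.0
Broadcast: 186.109.255.255
First usable = network + 1
Last usable = broadcast - 1
Range: 186.109.192.1 to 186.109.255.254


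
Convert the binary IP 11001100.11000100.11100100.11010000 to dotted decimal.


11001100 = 204
11000100 = 196
11100100 = 228
11010000 = 208
IP: 204.196.228.208


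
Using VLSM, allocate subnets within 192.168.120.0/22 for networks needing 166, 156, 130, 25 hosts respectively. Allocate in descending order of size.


166 hosts -> /24 (254 usable): 192.168.120.0/24
156 hosts -> /24 (254 usable): 192.168.121.0/24
130 hosts -> /24 (254 usable): 192.168.122.0/24
25 hosts -> /27 (30 usable): 192.168.123.0/27
Allocation: 192.168.120.0/24 (166 hosts, 254 usable); 192.168.121.0/24 (156 hosts, 254 usable); 192.168.122.0/24 (130 hosts, 254 usable); 192.168.123.0/27 (25 hosts, 30 usable)


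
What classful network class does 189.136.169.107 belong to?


First octet: 189
Binary: 10111101
10xxxxxx -> Class B (128-191)
Class B, default mask 255.255.0.0 (/16)


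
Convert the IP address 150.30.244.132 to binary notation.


150 = 10010110
30 = 00011110
244 = 11110100
132 = 10000100
Binary: 10010110.00011110.11110100.10000100


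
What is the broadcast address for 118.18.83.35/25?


Network: 118.18.83.0/25
Host bits = 7
Set all host bits to 1:
Broadcast: 118.18.83.127


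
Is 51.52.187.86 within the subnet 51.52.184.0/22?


Subnet network: 51.52.184.0
Test IP AND mask: 51.52.184.0
Yes, 51.52.187.86 is in 51.52.184.0/22


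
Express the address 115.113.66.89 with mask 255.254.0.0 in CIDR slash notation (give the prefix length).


Binary: 11111111.11111110.00000000.00000000
Count leading 1s
Prefix: /15


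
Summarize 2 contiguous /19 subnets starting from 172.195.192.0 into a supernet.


Original prefix: /19
Number of subnets: 2 = 2^1
New prefix = 19 - 1 = 18
Supernet: 172.195.192.0/18


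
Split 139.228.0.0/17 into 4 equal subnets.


New prefix = 17 + 2 = 19
Each subnet has 8192 addresses
  139.228.0.0/19
  139.228.32.0/19
  139.228.64.0/19
  139.228.96.0/19
Subnets: 139.228.0.0/19, 139.228.32.0/19, 139.228.64.0/19, 139.228.96.0/19


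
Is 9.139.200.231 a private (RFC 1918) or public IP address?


RFC 1918 private ranges:
  10.0.0.0/8 (10.0.0.0 - 10.255.255.255)
  172.16.0.0/12 (172.16.0.0 - 172.31.255.255)
  192.168.0.0/16 (192.168.0.0 - 192.168.255.255)
Public (not in any RFC 1918 range)


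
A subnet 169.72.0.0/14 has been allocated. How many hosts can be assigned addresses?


Host bits = 32 - 14 = 18
Total addresses = 2^18 = 262144
Usable = total - 2 (network and broadcast)
Usable hosts: 262142


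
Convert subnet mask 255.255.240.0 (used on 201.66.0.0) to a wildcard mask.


Subnet mask: 255.255.240.0
Wildcard = 255.255.255.255 - subnet mask
255 - 255 = 0
255 - 255 = 0
255 - 240 = 15
255 - 0 = 255
Wildcard: 0.0.15.255


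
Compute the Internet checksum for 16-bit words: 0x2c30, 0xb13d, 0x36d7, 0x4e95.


Sum all words (with carry folding):
+ 0x2c30 = 0x2c30
+ 0xb13d = 0xdd6d
+ 0x36d7 = 0x1445
+ 0x4e95 = 0x62da
One's complement: ~0x62da
Checksum = 0x9d25


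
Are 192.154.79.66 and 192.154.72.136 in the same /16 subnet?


Mask: 255.255.0.0
192.154.79.66 AND mask = 192.154.0.0
192.154.72.136 AND mask = 192.154.0.0
Yes, same subnet (192.154.0.0)


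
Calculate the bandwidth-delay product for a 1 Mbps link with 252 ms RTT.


BDP = bandwidth * RTT
= 1 Mbps * 252 ms
= 1 * 1e6 * 252 / 1000 bits
= 252000 bits
= 31500 bytes
= 30.7617 KB
BDP = 252000 bits (31500 bytes)


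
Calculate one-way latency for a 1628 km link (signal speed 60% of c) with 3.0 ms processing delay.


Speed = 0.6 * 3e5 km/s = 180000 km/s
Propagation delay = 1628 / 180000 = 0.009 s = 9.0444 ms
Processing delay = 3.0 ms
Total one-way latency = 12.0444 ms


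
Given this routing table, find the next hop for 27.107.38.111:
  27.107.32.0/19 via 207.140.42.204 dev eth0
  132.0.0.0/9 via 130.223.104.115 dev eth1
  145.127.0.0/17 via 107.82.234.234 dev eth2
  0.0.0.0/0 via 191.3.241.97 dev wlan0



Longest prefix match for 27.107.38.111:
  /19 27.107.32.0: MATCH
  /9 132.0.0.0: no
  /17 145.127.0.0: no
  /0 0.0.0.0: MATCH
Selected: next-hop 207.140.42.204 via eth0 (matched /19)


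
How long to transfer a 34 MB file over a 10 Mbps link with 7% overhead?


Effective throughput = 10 * (1 - 7/100) = 9.3 Mbps
File size in Mb = 34 * 8 = 272 Mb
Time = 272 / 9.3
Time = 29.2473 seconds


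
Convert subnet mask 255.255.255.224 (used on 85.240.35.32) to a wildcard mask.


Subnet mask: 255.255.255.224
Wildcard = 255.255.255.255 - subnet mask
255 - 255 = 0
255 - 255 = 0
255 - 255 = 0
255 - 224 = 31
Wildcard: 0.0.0.31


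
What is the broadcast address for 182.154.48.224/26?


Network: 182.154.48.192/26
Host bits = 6
Set all host bits to 1:
Broadcast: 182.154.48.255


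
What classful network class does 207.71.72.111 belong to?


First octet: 207
Binary: 11001111
110xxxxx -> Class C (192-223)
Class C, default mask 255.255.255.0 (/24)


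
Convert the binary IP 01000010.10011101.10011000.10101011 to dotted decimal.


01000010 = 66
10011101 = 157
10011000 = 152
10101011 = 171
IP: 66.157.152.171


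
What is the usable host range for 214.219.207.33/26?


Network: 214.219.207.0
Broadcast: 214.219.207.63
First usable = network + 1
Last usable = broadcast - 1
Range: 214.219.207.1 to 214.219.207.62


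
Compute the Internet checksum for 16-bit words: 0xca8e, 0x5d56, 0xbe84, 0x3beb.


Sum all words (with carry folding):
+ 0xca8e = 0xca8e
+ 0x5d56 = 0x27e5
+ 0xbe84 = 0xe669
+ 0x3beb = 0x2255
One's complement: ~0x2255
Checksum = 0xddaa


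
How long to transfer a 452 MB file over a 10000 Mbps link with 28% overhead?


Effective throughput = 10000 * (1 - 28/100) = 7200 Mbps
File size in Mb = 452 * 8 = 3616 Mb
Time = 3616 / 7200
Time = 0.5022 seconds


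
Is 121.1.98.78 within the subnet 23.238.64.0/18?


Subnet network: 23.238.64.0
Test IP AND mask: 121.1.64.0
No, 121.1.98.78 is not in 23.238.64.0/18


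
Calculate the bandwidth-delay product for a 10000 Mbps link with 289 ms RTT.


BDP = bandwidth * RTT
= 10000 Mbps * 289 ms
= 10000 * 1e6 * 289 / 1000 bits
= 2890000000 bits
= 361250000 bytes
= 352783.2031 KB
BDP = 2890000000 bits (361250000 bytes)


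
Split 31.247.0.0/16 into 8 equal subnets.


New prefix = 16 + 3 = 19
Each subnet has 8192 addresses
  31.247.0.0/19
  31.247.32.0/19
  31.247.64.0/19
  31.247.96.0/19
  31.247.128.0/19
  31.247.160.0/19
  31.247.192.0/19
  31.247.224.0/19
Subnets: 31.247.0.0/19, 31.247.32.0/19, 31.247.64.0/19, 31.247.96.0/19, 31.247.128.0/19, 31.247.160.0/19, 31.247.192.0/19, 31.247.224.0/19


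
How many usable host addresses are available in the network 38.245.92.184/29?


Host bits = 32 - 29 = 3
Total addresses = 2^3 = 8
Usable = total - 2 (network and broadcast)
Usable hosts: 6


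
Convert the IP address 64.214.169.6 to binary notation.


64 = 01000000
214 = 11010110
169 = 10101001
6 = 00000110
Binary: 01000000.11010110.10101001.00000110


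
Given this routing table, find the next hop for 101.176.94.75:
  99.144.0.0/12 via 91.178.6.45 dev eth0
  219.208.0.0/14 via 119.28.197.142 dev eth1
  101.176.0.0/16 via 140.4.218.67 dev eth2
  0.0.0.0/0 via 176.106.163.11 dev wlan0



Longest prefix match for 101.176.94.75:
  /12 99.144.0.0: no
  /14 219.208.0.0: no
  /16 101.176.0.0: MATCH
  /0 0.0.0.0: MATCH
Selected: next-hop 140.4.218.67 via eth2 (matched /16)


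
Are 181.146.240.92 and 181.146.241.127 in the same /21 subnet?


Mask: 255.255.248.0
181.146.240.92 AND mask = 181.146.240.0
181.146.241.127 AND mask = 181.146.240.0
Yes, same subnet (181.146.240.0)


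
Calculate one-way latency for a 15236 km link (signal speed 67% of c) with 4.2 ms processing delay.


Speed = 0.67 * 3e5 km/s = 201000 km/s
Propagation delay = 15236 / 201000 = 0.0758 s = 75.801 ms
Processing delay = 4.2 ms
Total one-way latency = 80.001 ms


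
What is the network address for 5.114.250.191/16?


IP:   00000101.01110010.11111010.10111111
Mask: 11111111.11111111.00000000.00000000
AND operation:
Net:  00000101.01110010.00000000.00000000
Network: 5.114.0.0/16


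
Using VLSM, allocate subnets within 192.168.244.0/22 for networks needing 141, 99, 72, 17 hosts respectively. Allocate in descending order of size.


141 hosts -> /24 (254 usable): 192.168.244.0/24
99 hosts -> /25 (126 usable): 192.168.245.0/25
72 hosts -> /25 (126 usable): 192.168.245.128/25
17 hosts -> /27 (30 usable): 192.168.246.0/27
Allocation: 192.168.244.0/24 (141 hosts, 254 usable); 192.168.245.0/25 (99 hosts, 126 usable); 192.168.245.128/25 (72 hosts, 126 usable); 192.168.246.0/27 (17 hosts, 30 usable)


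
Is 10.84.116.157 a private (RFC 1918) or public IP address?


RFC 1918 private ranges:
  10.0.0.0/8 (10.0.0.0 - 10.255.255.255)
  172.16.0.0/12 (172.16.0.0 - 172.31.255.255)
  192.168.0.0/16 (192.168.0.0 - 192.168.255.255)
Private (in 10.0.0.0/8)


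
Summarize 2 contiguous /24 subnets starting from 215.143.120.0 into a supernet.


Original prefix: /24
Number of subnets: 2 = 2^1
New prefix = 24 - 1 = 23
Supernet: 215.143.120.0/23


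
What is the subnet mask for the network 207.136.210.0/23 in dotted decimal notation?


/23 means 23 network bits, 9 host bits
Binary: 11111111111111111111111000000000
Mask: 255.255.254.0


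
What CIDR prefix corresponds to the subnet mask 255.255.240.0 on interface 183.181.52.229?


Binary: 11111111.11111111.11110000.00000000
Count leading 1s
Prefix: /20


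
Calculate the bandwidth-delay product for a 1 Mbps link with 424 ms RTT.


BDP = bandwidth * RTT
= 1 Mbps * 424 ms
= 1 * 1e6 * 424 / 1000 bits
= 424000 bits
= 53000 bytes
= 51.7578 KB
BDP = 424000 bits (53000 bytes)
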